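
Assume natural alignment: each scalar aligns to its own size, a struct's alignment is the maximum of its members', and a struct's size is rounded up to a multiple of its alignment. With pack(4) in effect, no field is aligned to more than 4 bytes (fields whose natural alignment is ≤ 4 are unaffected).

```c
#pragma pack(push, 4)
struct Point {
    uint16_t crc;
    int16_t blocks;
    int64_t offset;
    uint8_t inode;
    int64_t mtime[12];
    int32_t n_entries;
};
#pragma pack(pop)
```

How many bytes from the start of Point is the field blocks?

2

crc at 0 (size 2, align 2) → ends 2
blocks at 2 (size 2, align 2) → ends 4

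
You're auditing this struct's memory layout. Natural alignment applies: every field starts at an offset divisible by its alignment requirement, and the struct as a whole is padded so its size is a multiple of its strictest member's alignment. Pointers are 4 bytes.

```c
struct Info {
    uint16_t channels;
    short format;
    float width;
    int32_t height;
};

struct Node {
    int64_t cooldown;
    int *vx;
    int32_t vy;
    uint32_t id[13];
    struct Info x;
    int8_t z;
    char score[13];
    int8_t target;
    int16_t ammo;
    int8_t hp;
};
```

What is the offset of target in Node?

Info: 0..2  channels  (2B, 2-aligned); 2..4  format  (2B, 2-aligned); 4..8  width  (4B, 4-aligned); 8..12  height  (4B, 4-aligned); sizeof = 12, alignof = 4
0..8  cooldown  (8B, 8-aligned)
8..12  vx  (4B, 4-aligned)
12..16  vy  (4B, 4-aligned)
16..68  id  (52B, 4-aligned)
68..80  x  (12B, 4-aligned)
80..81  z  (1B, 1-aligned)
81..94  score  (13B, 1-aligned)
94..95  target  (1B, 1-aligned)

94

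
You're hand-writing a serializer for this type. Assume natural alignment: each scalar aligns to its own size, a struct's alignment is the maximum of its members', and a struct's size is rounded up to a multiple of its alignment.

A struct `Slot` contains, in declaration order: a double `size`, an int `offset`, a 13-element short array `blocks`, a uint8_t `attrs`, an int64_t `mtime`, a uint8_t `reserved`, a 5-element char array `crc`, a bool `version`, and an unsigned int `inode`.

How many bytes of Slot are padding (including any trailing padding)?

6

size at 0 (size 8, align 8) → ends 8
offset at 8 (size 4, align 4) → ends 12
blocks at 12 (size 26, align 2) → ends 38
attrs at 38 (size 1, align 1) → ends 39
pad 1 to align 8 for mtime
mtime at 40 (size 8, align 8) → ends 48
reserved at 48 (size 1, align 1) → ends 49
crc at 49 (size 5, align 1) → ends 54
version at 54 (size 1, align 1) → ends 55
pad 1 to align 4 for inode
inode at 56 (size 4, align 4) → ends 60
tail pad 4 to reach multiple of 8
total 64 bytes, alignment 8
data bytes 58, size 64 → padding 6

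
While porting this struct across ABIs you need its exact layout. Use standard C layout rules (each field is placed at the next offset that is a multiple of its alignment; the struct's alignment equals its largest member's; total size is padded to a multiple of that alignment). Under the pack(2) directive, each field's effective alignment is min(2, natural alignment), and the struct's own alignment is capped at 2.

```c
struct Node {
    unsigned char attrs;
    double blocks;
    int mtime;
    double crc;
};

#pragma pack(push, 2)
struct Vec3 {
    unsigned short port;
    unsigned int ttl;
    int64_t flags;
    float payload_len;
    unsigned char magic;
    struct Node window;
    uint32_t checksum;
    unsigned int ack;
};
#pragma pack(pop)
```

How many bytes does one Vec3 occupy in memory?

60

Node: 0..1  attrs  (1B, 1-aligned); 1..8  -- padding (7B); 8..16  blocks  (8B, 8-aligned); 16..20  mtime  (4B, 4-aligned); 20..24  -- padding (4B); 24..32  crc  (8B, 8-aligned); sizeof = 32, alignof = 8
0..2  port  (2B, 2-aligned)
2..6  ttl  (4B, 2-aligned)
6..14  flags  (8B, 2-aligned)
14..18  payload_len  (4B, 2-aligned)
18..19  magic  (1B, 1-aligned)
19..20  -- padding (1B)
20..52  window  (32B, 2-aligned)
52..56  checksum  (4B, 2-aligned)
56..60  ack  (4B, 2-aligned)
sizeof = 60, alignof = 2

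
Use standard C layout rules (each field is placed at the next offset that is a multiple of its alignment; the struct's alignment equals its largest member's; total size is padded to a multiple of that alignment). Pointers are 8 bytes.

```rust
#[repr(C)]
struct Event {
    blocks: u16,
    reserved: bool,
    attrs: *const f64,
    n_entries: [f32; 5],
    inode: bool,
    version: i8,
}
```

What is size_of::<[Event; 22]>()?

880

@0: blocks [2B, align 2] → 2
@2: reserved [1B, align 1] → 3
+5 pad (align 8)
@8: attrs [8B, align 8] → 16
@16: n_entries [20B, align 4] → 36
@36: inode [1B, align 1] → 37
@37: version [1B, align 1] → 38
+2 tail pad (align 8)
size 40, align 8
array of 22: 22 × 40 = 880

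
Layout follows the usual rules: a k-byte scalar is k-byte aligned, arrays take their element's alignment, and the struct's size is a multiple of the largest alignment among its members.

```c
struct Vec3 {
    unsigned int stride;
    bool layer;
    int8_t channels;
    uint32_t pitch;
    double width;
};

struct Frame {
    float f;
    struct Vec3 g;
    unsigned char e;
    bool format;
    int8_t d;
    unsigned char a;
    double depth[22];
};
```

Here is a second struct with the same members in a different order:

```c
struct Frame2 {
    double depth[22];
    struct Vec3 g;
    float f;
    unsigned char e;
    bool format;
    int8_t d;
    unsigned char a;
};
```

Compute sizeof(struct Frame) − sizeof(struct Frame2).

Vec3: @0: stride [4B, align 4] → 4; @4: layer [1B, align 1] → 5; @5: channels [1B, align 1] → 6; +2 pad (align 4); @8: pitch [4B, align 4] → 12; +4 pad (align 8); @16: width [8B, align 8] → 24; size 24, align 8
@0: f [4B, align 4] → 4
+4 pad (align 8)
@8: g [24B, align 8] → 32
@32: e [1B, align 1] → 33
@33: format [1B, align 1] → 34
@34: d [1B, align 1] → 35
@35: a [1B, align 1] → 36
+4 pad (align 8)
@40: depth [176B, align 8] → 216
size 216, align 8
— Frame2 —
@0: depth [176B, align 8] → 176
@176: g [24B, align 8] → 200
@200: f [4B, align 4] → 204
@204: e [1B, align 1] → 205
@205: format [1B, align 1] → 206
@206: d [1B, align 1] → 207
@207: a [1B, align 1] → 208
size 208, align 8
216 − 208 = 8

8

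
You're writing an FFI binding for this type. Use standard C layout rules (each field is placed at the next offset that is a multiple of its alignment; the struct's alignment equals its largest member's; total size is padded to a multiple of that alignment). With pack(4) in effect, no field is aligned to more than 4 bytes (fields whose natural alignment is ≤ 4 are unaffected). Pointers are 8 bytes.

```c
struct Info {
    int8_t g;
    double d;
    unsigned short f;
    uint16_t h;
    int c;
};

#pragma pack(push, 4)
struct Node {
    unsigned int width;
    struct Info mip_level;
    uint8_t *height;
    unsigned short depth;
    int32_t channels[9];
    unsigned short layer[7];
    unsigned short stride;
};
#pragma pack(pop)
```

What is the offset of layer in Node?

Info: 0..1  g  (1B, 1-aligned); 1..8  -- padding (7B); 8..16  d  (8B, 8-aligned); 16..18  f  (2B, 2-aligned); 18..20  h  (2B, 2-aligned); 20..24  c  (4B, 4-aligned); sizeof = 24, alignof = 8
0..4  width  (4B, 4-aligned)
4..28  mip_level  (24B, 4-aligned)
28..36  height  (8B, 4-aligned)
36..38  depth  (2B, 2-aligned)
38..40  -- padding (2B)
40..76  channels  (36B, 4-aligned)
76..90  layer  (14B, 2-aligned)

76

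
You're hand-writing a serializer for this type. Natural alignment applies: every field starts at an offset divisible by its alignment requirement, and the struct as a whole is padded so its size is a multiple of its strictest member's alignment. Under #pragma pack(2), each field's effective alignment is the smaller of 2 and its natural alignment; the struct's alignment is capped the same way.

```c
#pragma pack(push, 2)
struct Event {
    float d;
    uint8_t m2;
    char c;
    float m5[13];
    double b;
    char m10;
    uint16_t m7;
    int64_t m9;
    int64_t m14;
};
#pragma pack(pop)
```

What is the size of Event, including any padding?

0..4  d  (4B, 2-aligned)
4..5  m2  (1B, 1-aligned)
5..6  c  (1B, 1-aligned)
6..58  m5  (52B, 2-aligned)
58..66  b  (8B, 2-aligned)
66..67  m10  (1B, 1-aligned)
67..68  -- padding (1B)
68..70  m7  (2B, 2-aligned)
70..78  m9  (8B, 2-aligned)
78..86  m14  (8B, 2-aligned)
sizeof = 86, alignof = 2

86 bytes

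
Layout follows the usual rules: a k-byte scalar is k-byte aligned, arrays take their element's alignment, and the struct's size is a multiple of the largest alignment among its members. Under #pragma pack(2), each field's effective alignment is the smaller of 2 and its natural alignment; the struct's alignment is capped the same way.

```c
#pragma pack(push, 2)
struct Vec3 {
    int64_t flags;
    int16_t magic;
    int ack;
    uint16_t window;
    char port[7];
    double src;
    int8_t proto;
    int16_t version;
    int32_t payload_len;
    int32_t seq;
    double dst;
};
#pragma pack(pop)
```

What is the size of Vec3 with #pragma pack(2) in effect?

52

flags at 0 (size 8, align 2) → ends 8
magic at 8 (size 2, align 2) → ends 10
ack at 10 (size 4, align 2) → ends 14
window at 14 (size 2, align 2) → ends 16
port at 16 (size 7, align 1) → ends 23
pad 1 to align 2 for src
src at 24 (size 8, align 2) → ends 32
proto at 32 (size 1, align 1) → ends 33
pad 1 to align 2 for version
version at 34 (size 2, align 2) → ends 36
payload_len at 36 (size 4, align 2) → ends 40
seq at 40 (size 4, align 2) → ends 44
dst at 44 (size 8, align 2) → ends 52
total 52 bytes, alignment 2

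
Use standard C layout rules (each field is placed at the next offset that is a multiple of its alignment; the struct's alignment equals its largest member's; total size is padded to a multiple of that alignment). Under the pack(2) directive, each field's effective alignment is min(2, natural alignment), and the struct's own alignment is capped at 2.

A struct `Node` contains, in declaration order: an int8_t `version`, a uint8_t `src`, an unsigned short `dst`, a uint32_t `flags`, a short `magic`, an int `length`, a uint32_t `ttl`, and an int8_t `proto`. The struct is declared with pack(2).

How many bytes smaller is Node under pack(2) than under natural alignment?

4

natural layout:
  @0: version [1B, align 1] → 1
  @1: src [1B, align 1] → 2
  @2: dst [2B, align 2] → 4
  @4: flags [4B, align 4] → 8
  @8: magic [2B, align 2] → 10
  +2 pad (align 4)
  @12: length [4B, align 4] → 16
  @16: ttl [4B, align 4] → 20
  @20: proto [1B, align 1] → 21
  +3 tail pad (align 4)
  size 24, align 4
packed(2) layout:
  @0: version [1B, align 1] → 1
  @1: src [1B, align 1] → 2
  @2: dst [2B, align 2] → 4
  @4: flags [4B, align 2] → 8
  @8: magic [2B, align 2] → 10
  @10: length [4B, align 2] → 14
  @14: ttl [4B, align 2] → 18
  @18: proto [1B, align 1] → 19
  +1 tail pad (align 2)
  size 20, align 2
24 − 20 = 4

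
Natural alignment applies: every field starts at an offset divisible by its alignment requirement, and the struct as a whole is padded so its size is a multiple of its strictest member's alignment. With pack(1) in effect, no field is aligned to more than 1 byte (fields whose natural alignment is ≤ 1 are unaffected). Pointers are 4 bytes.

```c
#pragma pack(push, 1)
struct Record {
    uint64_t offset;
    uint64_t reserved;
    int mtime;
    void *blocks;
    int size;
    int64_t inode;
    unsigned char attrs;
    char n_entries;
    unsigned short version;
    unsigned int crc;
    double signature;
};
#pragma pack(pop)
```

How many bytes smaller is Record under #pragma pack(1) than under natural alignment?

natural layout:
  offset at 0 (size 8, align 8) → ends 8
  reserved at 8 (size 8, align 8) → ends 16
  mtime at 16 (size 4, align 4) → ends 20
  blocks at 20 (size 4, align 4) → ends 24
  size at 24 (size 4, align 4) → ends 28
  pad 4 to align 8 for inode
  inode at 32 (size 8, align 8) → ends 40
  attrs at 40 (size 1, align 1) → ends 41
  n_entries at 41 (size 1, align 1) → ends 42
  version at 42 (size 2, align 2) → ends 44
  crc at 44 (size 4, align 4) → ends 48
  signature at 48 (size 8, align 8) → ends 56
  total 56 bytes, alignment 8
packed(1) layout:
  offset at 0 (size 8, align 1) → ends 8
  reserved at 8 (size 8, align 1) → ends 16
  mtime at 16 (size 4, align 1) → ends 20
  blocks at 20 (size 4, align 1) → ends 24
  size at 24 (size 4, align 1) → ends 28
  inode at 28 (size 8, align 1) → ends 36
  attrs at 36 (size 1, align 1) → ends 37
  n_entries at 37 (size 1, align 1) → ends 38
  version at 38 (size 2, align 1) → ends 40
  crc at 40 (size 4, align 1) → ends 44
  signature at 44 (size 8, align 1) → ends 52
  total 52 bytes, alignment 1
56 − 52 = 4

4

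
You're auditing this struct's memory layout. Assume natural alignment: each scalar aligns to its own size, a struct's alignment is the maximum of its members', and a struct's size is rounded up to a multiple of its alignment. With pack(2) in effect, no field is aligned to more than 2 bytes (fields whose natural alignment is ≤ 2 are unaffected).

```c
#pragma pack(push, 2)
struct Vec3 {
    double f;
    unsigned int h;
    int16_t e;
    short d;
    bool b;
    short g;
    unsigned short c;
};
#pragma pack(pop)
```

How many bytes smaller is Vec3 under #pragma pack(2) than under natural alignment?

2

natural layout:
  0..8  f  (8B, 8-aligned)
  8..12  h  (4B, 4-aligned)
  12..14  e  (2B, 2-aligned)
  14..16  d  (2B, 2-aligned)
  16..17  b  (1B, 1-aligned)
  17..18  -- padding (1B)
  18..20  g  (2B, 2-aligned)
  20..22  c  (2B, 2-aligned)
  22..24  -- tail padding (2B)
  sizeof = 24, alignof = 8
packed(2) layout:
  0..8  f  (8B, 2-aligned)
  8..12  h  (4B, 2-aligned)
  12..14  e  (2B, 2-aligned)
  14..16  d  (2B, 2-aligned)
  16..17  b  (1B, 1-aligned)
  17..18  -- padding (1B)
  18..20  g  (2B, 2-aligned)
  20..22  c  (2B, 2-aligned)
  sizeof = 22, alignof = 2
24 − 22 = 2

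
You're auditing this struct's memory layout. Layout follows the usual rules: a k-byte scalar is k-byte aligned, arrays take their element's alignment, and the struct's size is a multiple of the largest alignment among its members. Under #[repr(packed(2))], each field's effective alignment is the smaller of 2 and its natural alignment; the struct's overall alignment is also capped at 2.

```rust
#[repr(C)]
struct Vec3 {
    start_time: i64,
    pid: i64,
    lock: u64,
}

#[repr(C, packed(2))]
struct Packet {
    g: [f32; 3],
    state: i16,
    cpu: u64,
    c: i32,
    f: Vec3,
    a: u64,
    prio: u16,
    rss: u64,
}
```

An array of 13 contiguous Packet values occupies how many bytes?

Vec3: start_time at 0 (size 8, align 8) → ends 8; pid at 8 (size 8, align 8) → ends 16; lock at 16 (size 8, align 8) → ends 24; total 24 bytes, alignment 8
g at 0 (size 12, align 2) → ends 12
state at 12 (size 2, align 2) → ends 14
cpu at 14 (size 8, align 2) → ends 22
c at 22 (size 4, align 2) → ends 26
f at 26 (size 24, align 2) → ends 50
a at 50 (size 8, align 2) → ends 58
prio at 58 (size 2, align 2) → ends 60
rss at 60 (size 8, align 2) → ends 68
total 68 bytes, alignment 2
array of 13: 13 × 68 = 884

884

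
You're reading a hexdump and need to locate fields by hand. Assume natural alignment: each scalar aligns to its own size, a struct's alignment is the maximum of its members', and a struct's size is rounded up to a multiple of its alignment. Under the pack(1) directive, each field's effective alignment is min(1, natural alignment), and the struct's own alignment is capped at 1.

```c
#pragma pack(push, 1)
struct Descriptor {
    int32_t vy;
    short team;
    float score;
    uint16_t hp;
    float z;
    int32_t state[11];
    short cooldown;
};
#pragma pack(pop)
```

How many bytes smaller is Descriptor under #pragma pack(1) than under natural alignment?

6

natural layout:
  @0: vy [4B, align 4] → 4
  @4: team [2B, align 2] → 6
  +2 pad (align 4)
  @8: score [4B, align 4] → 12
  @12: hp [2B, align 2] → 14
  +2 pad (align 4)
  @16: z [4B, align 4] → 20
  @20: state [44B, align 4] → 64
  @64: cooldown [2B, align 2] → 66
  +2 tail pad (align 4)
  size 68, align 4
packed(1) layout:
  @0: vy [4B, align 1] → 4
  @4: team [2B, align 1] → 6
  @6: score [4B, align 1] → 10
  @10: hp [2B, align 1] → 12
  @12: z [4B, align 1] → 16
  @16: state [44B, align 1] → 60
  @60: cooldown [2B, align 1] → 62
  size 62, align 1
68 − 62 = 6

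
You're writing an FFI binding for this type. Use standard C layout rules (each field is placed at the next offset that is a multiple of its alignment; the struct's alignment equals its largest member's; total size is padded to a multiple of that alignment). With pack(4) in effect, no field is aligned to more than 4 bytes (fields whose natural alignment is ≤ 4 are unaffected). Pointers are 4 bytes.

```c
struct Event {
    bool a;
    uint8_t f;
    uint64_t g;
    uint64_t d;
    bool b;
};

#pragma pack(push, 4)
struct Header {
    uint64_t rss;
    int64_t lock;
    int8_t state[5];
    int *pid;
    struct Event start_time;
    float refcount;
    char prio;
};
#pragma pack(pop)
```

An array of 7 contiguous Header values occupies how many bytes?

Event: 0..1  a  (1B, 1-aligned); 1..2  f  (1B, 1-aligned); 2..8  -- padding (6B); 8..16  g  (8B, 8-aligned); 16..24  d  (8B, 8-aligned); 24..25  b  (1B, 1-aligned); 25..32  -- tail padding (7B); sizeof = 32, alignof = 8
0..8  rss  (8B, 4-aligned)
8..16  lock  (8B, 4-aligned)
16..21  state  (5B, 1-aligned)
21..24  -- padding (3B)
24..28  pid  (4B, 4-aligned)
28..60  start_time  (32B, 4-aligned)
60..64  refcount  (4B, 4-aligned)
64..65  prio  (1B, 1-aligned)
65..68  -- tail padding (3B)
sizeof = 68, alignof = 4
array of 7: 7 × 68 = 476

476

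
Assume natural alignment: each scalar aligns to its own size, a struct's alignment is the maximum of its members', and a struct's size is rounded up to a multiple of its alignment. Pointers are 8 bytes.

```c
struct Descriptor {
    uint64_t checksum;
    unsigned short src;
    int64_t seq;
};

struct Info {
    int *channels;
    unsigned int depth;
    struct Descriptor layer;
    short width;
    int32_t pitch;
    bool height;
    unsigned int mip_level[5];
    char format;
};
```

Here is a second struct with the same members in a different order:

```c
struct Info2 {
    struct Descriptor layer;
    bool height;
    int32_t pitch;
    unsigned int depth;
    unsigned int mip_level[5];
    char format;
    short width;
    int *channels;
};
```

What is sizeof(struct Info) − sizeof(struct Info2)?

Descriptor: checksum at 0 (size 8, align 8) → ends 8; src at 8 (size 2, align 2) → ends 10; pad 6 to align 8 for seq; seq at 16 (size 8, align 8) → ends 24; total 24 bytes, alignment 8
channels at 0 (size 8, align 8) → ends 8
depth at 8 (size 4, align 4) → ends 12
pad 4 to align 8 for layer
layer at 16 (size 24, align 8) → ends 40
width at 40 (size 2, align 2) → ends 42
pad 2 to align 4 for pitch
pitch at 44 (size 4, align 4) → ends 48
height at 48 (size 1, align 1) → ends 49
pad 3 to align 4 for mip_level
mip_level at 52 (size 20, align 4) → ends 72
format at 72 (size 1, align 1) → ends 73
tail pad 7 to reach multiple of 8
total 80 bytes, alignment 8
— Info2 —
layer at 0 (size 24, align 8) → ends 24
height at 24 (size 1, align 1) → ends 25
pad 3 to align 4 for pitch
pitch at 28 (size 4, align 4) → ends 32
depth at 32 (size 4, align 4) → ends 36
mip_level at 36 (size 20, align 4) → ends 56
format at 56 (size 1, align 1) → ends 57
pad 1 to align 2 for width
width at 58 (size 2, align 2) → ends 60
pad 4 to align 8 for channels
channels at 64 (size 8, align 8) → ends 72
total 72 bytes, alignment 8
80 − 72 = 8

8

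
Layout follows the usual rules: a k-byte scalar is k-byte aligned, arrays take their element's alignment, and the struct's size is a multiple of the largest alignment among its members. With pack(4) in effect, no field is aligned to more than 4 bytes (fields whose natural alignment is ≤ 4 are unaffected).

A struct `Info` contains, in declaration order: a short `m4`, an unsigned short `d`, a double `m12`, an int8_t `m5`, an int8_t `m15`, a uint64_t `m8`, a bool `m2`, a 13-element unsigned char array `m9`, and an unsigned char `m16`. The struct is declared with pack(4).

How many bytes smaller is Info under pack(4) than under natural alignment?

natural layout:
  @0: m4 [2B, align 2] → 2
  @2: d [2B, align 2] → 4
  +4 pad (align 8)
  @8: m12 [8B, align 8] → 16
  @16: m5 [1B, align 1] → 17
  @17: m15 [1B, align 1] → 18
  +6 pad (align 8)
  @24: m8 [8B, align 8] → 32
  @32: m2 [1B, align 1] → 33
  @33: m9 [13B, align 1] → 46
  @46: m16 [1B, align 1] → 47
  +1 tail pad (align 8)
  size 48, align 8
packed(4) layout:
  @0: m4 [2B, align 2] → 2
  @2: d [2B, align 2] → 4
  @4: m12 [8B, align 4] → 12
  @12: m5 [1B, align 1] → 13
  @13: m15 [1B, align 1] → 14
  +2 pad (align 4)
  @16: m8 [8B, align 4] → 24
  @24: m2 [1B, align 1] → 25
  @25: m9 [13B, align 1] → 38
  @38: m16 [1B, align 1] → 39
  +1 tail pad (align 4)
  size 40, align 4
48 − 40 = 8

8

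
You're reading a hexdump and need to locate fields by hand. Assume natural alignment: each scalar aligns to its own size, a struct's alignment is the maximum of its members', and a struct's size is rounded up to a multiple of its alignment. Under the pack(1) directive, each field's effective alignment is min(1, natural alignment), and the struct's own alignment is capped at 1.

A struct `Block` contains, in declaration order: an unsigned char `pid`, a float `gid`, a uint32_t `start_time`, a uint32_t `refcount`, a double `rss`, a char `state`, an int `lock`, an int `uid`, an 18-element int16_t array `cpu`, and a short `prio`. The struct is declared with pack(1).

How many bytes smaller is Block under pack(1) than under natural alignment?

natural layout:
  @0: pid [1B, align 1] → 1
  +3 pad (align 4)
  @4: gid [4B, align 4] → 8
  @8: start_time [4B, align 4] → 12
  @12: refcount [4B, align 4] → 16
  @16: rss [8B, align 8] → 24
  @24: state [1B, align 1] → 25
  +3 pad (align 4)
  @28: lock [4B, align 4] → 32
  @32: uid [4B, align 4] → 36
  @36: cpu [36B, align 2] → 72
  @72: prio [2B, align 2] → 74
  +6 tail pad (align 8)
  size 80, align 8
packed(1) layout:
  @0: pid [1B, align 1] → 1
  @1: gid [4B, align 1] → 5
  @5: start_time [4B, align 1] → 9
  @9: refcount [4B, align 1] → 13
  @13: rss [8B, align 1] → 21
  @21: state [1B, align 1] → 22
  @22: lock [4B, align 1] → 26
  @26: uid [4B, align 1] → 30
  @30: cpu [36B, align 1] → 66
  @66: prio [2B, align 1] → 68
  size 68, align 1
80 − 68 = 12

12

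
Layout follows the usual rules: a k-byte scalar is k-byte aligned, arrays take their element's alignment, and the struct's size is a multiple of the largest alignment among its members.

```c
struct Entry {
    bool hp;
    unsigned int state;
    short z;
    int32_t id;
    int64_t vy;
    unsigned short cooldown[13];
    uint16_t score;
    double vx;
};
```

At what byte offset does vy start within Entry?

16

@0: hp [1B, align 1] → 1
+3 pad (align 4)
@4: state [4B, align 4] → 8
@8: z [2B, align 2] → 10
+2 pad (align 4)
@12: id [4B, align 4] → 16
@16: vy [8B, align 8] → 24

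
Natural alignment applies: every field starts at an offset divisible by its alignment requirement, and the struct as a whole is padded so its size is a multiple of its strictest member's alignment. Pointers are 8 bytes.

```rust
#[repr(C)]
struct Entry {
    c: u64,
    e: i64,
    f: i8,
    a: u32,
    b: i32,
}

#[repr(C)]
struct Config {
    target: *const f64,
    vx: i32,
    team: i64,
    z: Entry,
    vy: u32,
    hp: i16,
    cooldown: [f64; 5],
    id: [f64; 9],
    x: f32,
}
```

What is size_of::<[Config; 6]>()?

Entry: 0..8  c  (8B, 8-aligned); 8..16  e  (8B, 8-aligned); 16..17  f  (1B, 1-aligned); 17..20  -- padding (3B); 20..24  a  (4B, 4-aligned); 24..28  b  (4B, 4-aligned); 28..32  -- tail padding (4B); sizeof = 32, alignof = 8
0..8  target  (8B, 8-aligned)
8..12  vx  (4B, 4-aligned)
12..16  -- padding (4B)
16..24  team  (8B, 8-aligned)
24..56  z  (32B, 8-aligned)
56..60  vy  (4B, 4-aligned)
60..62  hp  (2B, 2-aligned)
62..64  -- padding (2B)
64..104  cooldown  (40B, 8-aligned)
104..176  id  (72B, 8-aligned)
176..180  x  (4B, 4-aligned)
180..184  -- tail padding (4B)
sizeof = 184, alignof = 8
array of 6: 6 × 184 = 1104

1104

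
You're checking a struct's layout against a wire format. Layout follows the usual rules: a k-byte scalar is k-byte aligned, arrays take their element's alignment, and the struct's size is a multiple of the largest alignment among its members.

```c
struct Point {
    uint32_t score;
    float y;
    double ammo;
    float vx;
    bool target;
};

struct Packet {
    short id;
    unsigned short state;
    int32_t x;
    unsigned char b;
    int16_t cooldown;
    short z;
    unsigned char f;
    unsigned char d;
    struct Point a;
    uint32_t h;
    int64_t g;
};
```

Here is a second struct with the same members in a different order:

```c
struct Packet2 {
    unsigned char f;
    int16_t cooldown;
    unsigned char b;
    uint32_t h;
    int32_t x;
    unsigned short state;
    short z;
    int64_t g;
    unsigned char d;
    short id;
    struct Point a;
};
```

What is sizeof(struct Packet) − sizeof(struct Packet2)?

-8

Point: score at 0 (size 4, align 4) → ends 4; y at 4 (size 4, align 4) → ends 8; ammo at 8 (size 8, align 8) → ends 16; vx at 16 (size 4, align 4) → ends 20; target at 20 (size 1, align 1) → ends 21; tail pad 3 to reach multiple of 8; total 24 bytes, alignment 8
id at 0 (size 2, align 2) → ends 2
state at 2 (size 2, align 2) → ends 4
x at 4 (size 4, align 4) → ends 8
b at 8 (size 1, align 1) → ends 9
pad 1 to align 2 for cooldown
cooldown at 10 (size 2, align 2) → ends 12
z at 12 (size 2, align 2) → ends 14
f at 14 (size 1, align 1) → ends 15
d at 15 (size 1, align 1) → ends 16
a at 16 (size 24, align 8) → ends 40
h at 40 (size 4, align 4) → ends 44
pad 4 to align 8 for g
g at 48 (size 8, align 8) → ends 56
total 56 bytes, alignment 8
— Packet2 —
f at 0 (size 1, align 1) → ends 1
pad 1 to align 2 for cooldown
cooldown at 2 (size 2, align 2) → ends 4
b at 4 (size 1, align 1) → ends 5
pad 3 to align 4 for h
h at 8 (size 4, align 4) → ends 12
x at 12 (size 4, align 4) → ends 16
state at 16 (size 2, align 2) → ends 18
z at 18 (size 2, align 2) → ends 20
pad 4 to align 8 for g
g at 24 (size 8, align 8) → ends 32
d at 32 (size 1, align 1) → ends 33
pad 1 to align 2 for id
id at 34 (size 2, align 2) → ends 36
pad 4 to align 8 for a
a at 40 (size 24, align 8) → ends 64
total 64 bytes, alignment 8
56 − 64 = -8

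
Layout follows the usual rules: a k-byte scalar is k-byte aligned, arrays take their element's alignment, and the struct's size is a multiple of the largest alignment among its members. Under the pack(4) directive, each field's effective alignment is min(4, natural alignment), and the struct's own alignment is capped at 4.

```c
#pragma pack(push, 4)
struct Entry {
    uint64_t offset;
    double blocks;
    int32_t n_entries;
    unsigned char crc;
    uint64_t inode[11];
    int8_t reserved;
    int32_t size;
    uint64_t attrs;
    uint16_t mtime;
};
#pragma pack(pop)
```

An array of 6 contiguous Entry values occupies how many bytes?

@0: offset [8B, align 4] → 8
@8: blocks [8B, align 4] → 16
@16: n_entries [4B, align 4] → 20
@20: crc [1B, align 1] → 21
+3 pad (align 4)
@24: inode [88B, align 4] → 112
@112: reserved [1B, align 1] → 113
+3 pad (align 4)
@116: size [4B, align 4] → 120
@120: attrs [8B, align 4] → 128
@128: mtime [2B, align 2] → 130
+2 tail pad (align 4)
size 132, align 4
array of 6: 6 × 132 = 792

792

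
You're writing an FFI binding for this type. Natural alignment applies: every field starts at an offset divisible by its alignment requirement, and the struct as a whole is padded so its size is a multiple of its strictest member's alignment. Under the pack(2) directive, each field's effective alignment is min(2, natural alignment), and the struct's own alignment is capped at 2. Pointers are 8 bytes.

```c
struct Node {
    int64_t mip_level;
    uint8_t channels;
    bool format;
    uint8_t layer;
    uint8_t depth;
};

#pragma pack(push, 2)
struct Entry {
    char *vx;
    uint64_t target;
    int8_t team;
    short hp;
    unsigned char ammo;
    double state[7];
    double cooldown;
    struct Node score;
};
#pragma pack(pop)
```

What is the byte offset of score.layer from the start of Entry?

Node: 0..8  mip_level  (8B, 8-aligned); 8..9  channels  (1B, 1-aligned); 9..10  format  (1B, 1-aligned); 10..11  layer  (1B, 1-aligned); 11..12  depth  (1B, 1-aligned); 12..16  -- tail padding (4B); sizeof = 16, alignof = 8
0..8  vx  (8B, 2-aligned)
8..16  target  (8B, 2-aligned)
16..17  team  (1B, 1-aligned)
17..18  -- padding (1B)
18..20  hp  (2B, 2-aligned)
20..21  ammo  (1B, 1-aligned)
21..22  -- padding (1B)
22..78  state  (56B, 2-aligned)
78..86  cooldown  (8B, 2-aligned)
86..102  score  (16B, 2-aligned)
within Node: layer at 10
86 + 10 = 96

96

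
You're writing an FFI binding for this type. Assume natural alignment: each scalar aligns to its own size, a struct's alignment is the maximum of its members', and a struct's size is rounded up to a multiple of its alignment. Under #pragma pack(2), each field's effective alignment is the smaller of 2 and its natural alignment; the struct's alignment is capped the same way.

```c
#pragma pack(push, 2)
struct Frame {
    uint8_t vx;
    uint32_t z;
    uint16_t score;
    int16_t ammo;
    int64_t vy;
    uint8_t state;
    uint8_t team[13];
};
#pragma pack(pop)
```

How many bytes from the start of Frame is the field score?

6

@0: vx [1B, align 1] → 1
+1 pad (align 2)
@2: z [4B, align 2] → 6
@6: score [2B, align 2] → 8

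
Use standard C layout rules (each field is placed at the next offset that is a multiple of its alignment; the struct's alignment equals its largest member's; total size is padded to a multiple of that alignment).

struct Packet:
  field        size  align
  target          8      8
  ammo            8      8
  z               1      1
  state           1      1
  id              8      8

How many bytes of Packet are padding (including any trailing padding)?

target at 0 (size 8, align 8) → ends 8
ammo at 8 (size 8, align 8) → ends 16
z at 16 (size 1, align 1) → ends 17
state at 17 (size 1, align 1) → ends 18
pad 6 to align 8 for id
id at 24 (size 8, align 8) → ends 32
total 32 bytes, alignment 8
data bytes 26, size 32 → padding 6

6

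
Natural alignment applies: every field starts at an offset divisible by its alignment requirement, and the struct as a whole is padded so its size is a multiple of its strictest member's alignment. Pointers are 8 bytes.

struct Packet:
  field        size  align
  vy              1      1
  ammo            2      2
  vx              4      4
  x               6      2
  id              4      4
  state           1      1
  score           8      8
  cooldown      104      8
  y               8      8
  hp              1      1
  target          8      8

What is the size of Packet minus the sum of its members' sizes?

13

@0: vy [1B, align 1] → 1
+1 pad (align 2)
@2: ammo [2B, align 2] → 4
@4: vx [4B, align 4] → 8
@8: x [6B, align 2] → 14
+2 pad (align 4)
@16: id [4B, align 4] → 20
@20: state [1B, align 1] → 21
+3 pad (align 8)
@24: score [8B, align 8] → 32
@32: cooldown [104B, align 8] → 136
@136: y [8B, align 8] → 144
@144: hp [1B, align 1] → 145
+7 pad (align 8)
@152: target [8B, align 8] → 160
size 160, align 8
data bytes 147, size 160 → padding 13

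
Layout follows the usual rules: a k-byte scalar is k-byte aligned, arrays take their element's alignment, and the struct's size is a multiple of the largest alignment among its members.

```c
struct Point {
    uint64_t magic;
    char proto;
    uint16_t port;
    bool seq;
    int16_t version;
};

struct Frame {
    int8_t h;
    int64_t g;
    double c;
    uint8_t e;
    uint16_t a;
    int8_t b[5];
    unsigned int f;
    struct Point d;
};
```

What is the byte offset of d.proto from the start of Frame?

Point: @0: magic [8B, align 8] → 8; @8: proto [1B, align 1] → 9; +1 pad (align 2); @10: port [2B, align 2] → 12; @12: seq [1B, align 1] → 13; +1 pad (align 2); @14: version [2B, align 2] → 16; size 16, align 8
@0: h [1B, align 1] → 1
+7 pad (align 8)
@8: g [8B, align 8] → 16
@16: c [8B, align 8] → 24
@24: e [1B, align 1] → 25
+1 pad (align 2)
@26: a [2B, align 2] → 28
@28: b [5B, align 1] → 33
+3 pad (align 4)
@36: f [4B, align 4] → 40
@40: d [16B, align 8] → 56
within Point: proto at 8
40 + 8 = 48

48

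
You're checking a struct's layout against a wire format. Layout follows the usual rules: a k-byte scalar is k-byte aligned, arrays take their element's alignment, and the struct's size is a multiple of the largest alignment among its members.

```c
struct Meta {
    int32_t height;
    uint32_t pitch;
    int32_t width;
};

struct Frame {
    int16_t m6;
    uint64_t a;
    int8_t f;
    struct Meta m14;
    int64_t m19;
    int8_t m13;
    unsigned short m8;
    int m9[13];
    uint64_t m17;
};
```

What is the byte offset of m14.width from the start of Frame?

Meta: height at 0 (size 4, align 4) → ends 4; pitch at 4 (size 4, align 4) → ends 8; width at 8 (size 4, align 4) → ends 12; total 12 bytes, alignment 4
m6 at 0 (size 2, align 2) → ends 2
pad 6 to align 8 for a
a at 8 (size 8, align 8) → ends 16
f at 16 (size 1, align 1) → ends 17
pad 3 to align 4 for m14
m14 at 20 (size 12, align 4) → ends 32
within Meta: width at 8
20 + 8 = 28

28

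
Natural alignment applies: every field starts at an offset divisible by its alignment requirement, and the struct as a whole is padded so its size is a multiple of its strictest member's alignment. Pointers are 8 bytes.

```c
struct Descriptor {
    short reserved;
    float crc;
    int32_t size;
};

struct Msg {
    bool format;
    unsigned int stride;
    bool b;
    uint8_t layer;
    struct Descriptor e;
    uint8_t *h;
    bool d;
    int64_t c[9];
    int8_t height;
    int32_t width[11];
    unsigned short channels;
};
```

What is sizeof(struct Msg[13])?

2184

Descriptor: 0..2  reserved  (2B, 2-aligned); 2..4  -- padding (2B); 4..8  crc  (4B, 4-aligned); 8..12  size  (4B, 4-aligned); sizeof = 12, alignof = 4
0..1  format  (1B, 1-aligned)
1..4  -- padding (3B)
4..8  stride  (4B, 4-aligned)
8..9  b  (1B, 1-aligned)
9..10  layer  (1B, 1-aligned)
10..12  -- padding (2B)
12..24  e  (12B, 4-aligned)
24..32  h  (8B, 8-aligned)
32..33  d  (1B, 1-aligned)
33..40  -- padding (7B)
40..112  c  (72B, 8-aligned)
112..113  height  (1B, 1-aligned)
113..116  -- padding (3B)
116..160  width  (44B, 4-aligned)
160..162  channels  (2B, 2-aligned)
162..168  -- tail padding (6B)
sizeof = 168, alignof = 8
array of 13: 13 × 168 = 2184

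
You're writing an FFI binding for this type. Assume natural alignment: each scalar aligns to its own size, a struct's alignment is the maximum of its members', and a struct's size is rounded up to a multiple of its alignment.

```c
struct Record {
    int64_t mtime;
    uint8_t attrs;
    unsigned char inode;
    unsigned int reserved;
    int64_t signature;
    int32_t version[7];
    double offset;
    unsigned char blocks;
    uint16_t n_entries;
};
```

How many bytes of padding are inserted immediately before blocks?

0

mtime at 0 (size 8, align 8) → ends 8
attrs at 8 (size 1, align 1) → ends 9
inode at 9 (size 1, align 1) → ends 10
pad 2 to align 4 for reserved
reserved at 12 (size 4, align 4) → ends 16
signature at 16 (size 8, align 8) → ends 24
version at 24 (size 28, align 4) → ends 52
pad 4 to align 8 for offset
offset at 56 (size 8, align 8) → ends 64
blocks at 64 (size 1, align 1) → ends 65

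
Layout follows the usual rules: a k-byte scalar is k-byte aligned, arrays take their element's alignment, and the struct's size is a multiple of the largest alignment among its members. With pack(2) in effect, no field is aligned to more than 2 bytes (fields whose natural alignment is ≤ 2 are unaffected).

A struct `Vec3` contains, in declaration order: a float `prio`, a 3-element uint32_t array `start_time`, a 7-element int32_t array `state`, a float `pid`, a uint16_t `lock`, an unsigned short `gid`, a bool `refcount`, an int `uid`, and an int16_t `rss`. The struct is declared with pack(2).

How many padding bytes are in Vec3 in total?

1

prio at 0 (size 4, align 2) → ends 4
start_time at 4 (size 12, align 2) → ends 16
state at 16 (size 28, align 2) → ends 44
pid at 44 (size 4, align 2) → ends 48
lock at 48 (size 2, align 2) → ends 50
gid at 50 (size 2, align 2) → ends 52
refcount at 52 (size 1, align 1) → ends 53
pad 1 to align 2 for uid
uid at 54 (size 4, align 2) → ends 58
rss at 58 (size 2, align 2) → ends 60
total 60 bytes, alignment 2
data bytes 59, size 60 → padding 1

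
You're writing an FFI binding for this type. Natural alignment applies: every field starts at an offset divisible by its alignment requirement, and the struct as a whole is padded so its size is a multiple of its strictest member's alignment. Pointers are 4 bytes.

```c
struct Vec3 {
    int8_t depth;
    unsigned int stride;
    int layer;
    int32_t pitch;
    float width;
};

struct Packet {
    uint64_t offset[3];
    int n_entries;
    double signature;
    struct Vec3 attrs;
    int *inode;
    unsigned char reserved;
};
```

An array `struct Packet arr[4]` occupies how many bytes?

288

Vec3: @0: depth [1B, align 1] → 1; +3 pad (align 4); @4: stride [4B, align 4] → 8; @8: layer [4B, align 4] → 12; @12: pitch [4B, align 4] → 16; @16: width [4B, align 4] → 20; size 20, align 4
@0: offset [24B, align 8] → 24
@24: n_entries [4B, align 4] → 28
+4 pad (align 8)
@32: signature [8B, align 8] → 40
@40: attrs [20B, align 4] → 60
@60: inode [4B, align 4] → 64
@64: reserved [1B, align 1] → 65
+7 tail pad (align 8)
size 72, align 8
array of 4: 4 × 72 = 288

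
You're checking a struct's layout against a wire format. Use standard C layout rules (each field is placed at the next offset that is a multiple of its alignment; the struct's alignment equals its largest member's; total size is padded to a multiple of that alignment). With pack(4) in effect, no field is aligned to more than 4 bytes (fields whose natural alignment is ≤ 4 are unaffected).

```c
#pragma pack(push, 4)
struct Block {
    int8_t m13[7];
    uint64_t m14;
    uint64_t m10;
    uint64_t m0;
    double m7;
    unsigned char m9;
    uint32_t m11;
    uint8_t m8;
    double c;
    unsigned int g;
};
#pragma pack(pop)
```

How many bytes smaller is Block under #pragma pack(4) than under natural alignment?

8

natural layout:
  @0: m13 [7B, align 1] → 7
  +1 pad (align 8)
  @8: m14 [8B, align 8] → 16
  @16: m10 [8B, align 8] → 24
  @24: m0 [8B, align 8] → 32
  @32: m7 [8B, align 8] → 40
  @40: m9 [1B, align 1] → 41
  +3 pad (align 4)
  @44: m11 [4B, align 4] → 48
  @48: m8 [1B, align 1] → 49
  +7 pad (align 8)
  @56: c [8B, align 8] → 64
  @64: g [4B, align 4] → 68
  +4 tail pad (align 8)
  size 72, align 8
packed(4) layout:
  @0: m13 [7B, align 1] → 7
  +1 pad (align 4)
  @8: m14 [8B, align 4] → 16
  @16: m10 [8B, align 4] → 24
  @24: m0 [8B, align 4] → 32
  @32: m7 [8B, align 4] → 40
  @40: m9 [1B, align 1] → 41
  +3 pad (align 4)
  @44: m11 [4B, align 4] → 48
  @48: m8 [1B, align 1] → 49
  +3 pad (align 4)
  @52: c [8B, align 4] → 60
  @60: g [4B, align 4] → 64
  size 64, align 4
72 − 64 = 8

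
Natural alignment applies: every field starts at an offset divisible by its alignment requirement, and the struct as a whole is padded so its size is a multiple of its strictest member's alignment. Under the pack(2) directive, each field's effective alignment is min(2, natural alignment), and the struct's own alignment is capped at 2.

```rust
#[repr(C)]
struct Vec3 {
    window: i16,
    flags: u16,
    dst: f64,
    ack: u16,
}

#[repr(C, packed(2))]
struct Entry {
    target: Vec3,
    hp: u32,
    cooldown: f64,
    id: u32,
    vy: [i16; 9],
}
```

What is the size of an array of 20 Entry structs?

Vec3: 0..2  window  (2B, 2-aligned); 2..4  flags  (2B, 2-aligned); 4..8  -- padding (4B); 8..16  dst  (8B, 8-aligned); 16..18  ack  (2B, 2-aligned); 18..24  -- tail padding (6B); sizeof = 24, alignof = 8
0..24  target  (24B, 2-aligned)
24..28  hp  (4B, 2-aligned)
28..36  cooldown  (8B, 2-aligned)
36..40  id  (4B, 2-aligned)
40..58  vy  (18B, 2-aligned)
sizeof = 58, alignof = 2
array of 20: 20 × 58 = 1160

1160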